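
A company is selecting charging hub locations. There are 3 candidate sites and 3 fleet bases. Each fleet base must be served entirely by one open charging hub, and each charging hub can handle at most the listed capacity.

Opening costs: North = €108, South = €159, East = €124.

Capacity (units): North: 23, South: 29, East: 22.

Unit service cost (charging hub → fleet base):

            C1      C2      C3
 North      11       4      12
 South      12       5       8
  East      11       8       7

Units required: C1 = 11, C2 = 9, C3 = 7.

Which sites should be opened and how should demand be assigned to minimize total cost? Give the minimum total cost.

Open {South}: C1→South 12·11=132, C2→South 5·9=45, C3→South 8·7=56.
Loads: South carries 27/29. Service 233; fixed 159; total 392.
Next best feasible plan costs 438.

Minimum total cost: 392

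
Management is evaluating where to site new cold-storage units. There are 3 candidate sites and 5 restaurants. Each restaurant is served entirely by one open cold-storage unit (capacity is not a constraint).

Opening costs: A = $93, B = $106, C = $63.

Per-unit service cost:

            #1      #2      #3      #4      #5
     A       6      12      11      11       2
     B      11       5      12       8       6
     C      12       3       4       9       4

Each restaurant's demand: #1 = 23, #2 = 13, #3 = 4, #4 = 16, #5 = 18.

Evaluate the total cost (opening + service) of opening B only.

Each restaurant is assigned to its cheapest site among the open ones.
{B}: #1→B 11·23=253, #2→B 5·13=65, #3→B 12·4=48, #4→B 8·16=128, #5→B 6·18=108. Service 602; fixed 106; total 708.

Total cost: 708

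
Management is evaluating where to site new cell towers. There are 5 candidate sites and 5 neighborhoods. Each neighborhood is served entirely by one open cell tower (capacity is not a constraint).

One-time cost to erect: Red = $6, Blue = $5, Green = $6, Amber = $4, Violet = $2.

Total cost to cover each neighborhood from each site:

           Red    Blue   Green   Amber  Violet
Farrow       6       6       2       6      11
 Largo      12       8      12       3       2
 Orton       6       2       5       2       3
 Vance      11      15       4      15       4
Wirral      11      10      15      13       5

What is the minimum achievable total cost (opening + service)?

For any fixed open set, each neighborhood goes to its cheapest open site; total = fixed + service.
{Green, Violet}: Farrow→Green 2, Largo→Violet 2, Orton→Violet 3, Vance→Green 4, Wirral→Violet 5. Service 16; fixed 8; total 24.
{Amber, Violet}: Farrow→Amber 6, Largo→Violet 2, Orton→Amber 2, Vance→Violet 4, Wirral→Violet 5. Service 19; fixed 6; total 25.
{Blue, Violet}: Farrow→Blue 6, Largo→Violet 2, Orton→Blue 2, Vance→Violet 4, Wirral→Violet 5. Service 19; fixed 7; total 26.
{Red, Blue, Green, Amber, Violet}: service 15 + fixed 23 = 38
No other subset beats 24.

Minimum total cost: 24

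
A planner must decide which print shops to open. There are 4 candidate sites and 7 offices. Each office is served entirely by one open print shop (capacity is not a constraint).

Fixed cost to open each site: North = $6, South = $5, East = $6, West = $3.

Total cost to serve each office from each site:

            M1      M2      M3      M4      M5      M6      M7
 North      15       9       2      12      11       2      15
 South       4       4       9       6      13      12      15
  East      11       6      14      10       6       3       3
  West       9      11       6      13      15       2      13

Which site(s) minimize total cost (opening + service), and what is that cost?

For any fixed open set, each office goes to its cheapest open site; total = fixed + service.
{North, South, East}: M1→South 4, M2→South 4, M3→North 2, M4→South 6, M5→East 6, M6→North 2, M7→East 3. Service 27; fixed 17; total 44.
{South, East, West}: service 31 + fixed 14 = 45
{South, East}: service 35 + fixed 11 = 46
{North, South, East, West}: M1→South 4, M2→South 4, M3→North 2, M4→South 6, M5→East 6, M6→North 2, M7→East 3. Service 27; fixed 20; total 47.
No other subset beats 44.

Open North, South and East; minimum total cost 44.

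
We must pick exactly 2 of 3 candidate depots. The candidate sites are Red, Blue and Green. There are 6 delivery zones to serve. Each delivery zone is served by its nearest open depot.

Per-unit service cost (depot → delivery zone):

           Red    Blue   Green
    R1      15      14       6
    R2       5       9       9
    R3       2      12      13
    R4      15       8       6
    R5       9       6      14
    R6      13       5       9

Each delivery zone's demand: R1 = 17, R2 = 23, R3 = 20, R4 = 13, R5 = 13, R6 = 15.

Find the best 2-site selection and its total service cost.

Choose Red and Green; total service cost 587.

With exactly 2 open, each delivery zone uses its cheapest among the chosen.
{Red, Green}: R1→Green 6·17=102, R2→Red 5·23=115, R3→Red 2·20=40, R4→Green 6·13=78, R5→Red 9·13=117, R6→Green 9·15=135. Service cost 587.
{Red, Blue}: service cost 650
{Blue, Green}: service cost 780
Among all 3 size-2 choices, {Red, Green} is lowest.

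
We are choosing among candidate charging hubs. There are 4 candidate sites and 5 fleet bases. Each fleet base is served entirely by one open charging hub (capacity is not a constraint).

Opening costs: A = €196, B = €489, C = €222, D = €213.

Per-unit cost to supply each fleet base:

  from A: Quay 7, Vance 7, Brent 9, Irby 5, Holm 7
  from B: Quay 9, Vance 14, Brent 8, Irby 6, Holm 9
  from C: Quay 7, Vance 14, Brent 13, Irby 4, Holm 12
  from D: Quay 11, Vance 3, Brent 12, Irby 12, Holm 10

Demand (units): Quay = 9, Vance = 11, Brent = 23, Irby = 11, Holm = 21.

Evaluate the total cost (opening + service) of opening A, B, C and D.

Each fleet base is assigned to its cheapest site among the open ones.
{A, B, C, D}: Quay→A 7·9=63, Vance→D 3·11=33, Brent→B 8·23=184, Irby→C 4·11=44, Holm→A 7·21=147. Service 471; fixed 1120; total 1591.

Total cost: 1591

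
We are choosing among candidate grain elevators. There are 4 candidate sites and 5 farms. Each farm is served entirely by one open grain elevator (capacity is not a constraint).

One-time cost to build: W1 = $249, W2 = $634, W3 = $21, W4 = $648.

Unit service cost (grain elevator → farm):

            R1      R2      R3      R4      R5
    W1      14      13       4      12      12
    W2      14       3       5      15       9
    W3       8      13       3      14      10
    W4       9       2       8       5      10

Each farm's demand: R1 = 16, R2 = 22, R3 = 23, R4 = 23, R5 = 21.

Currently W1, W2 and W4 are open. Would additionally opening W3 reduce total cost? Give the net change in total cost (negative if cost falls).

Current service cost with {W1, W2, W4}: 584.
Adding W3: each farm re-picks its cheapest; new service cost 545, saving 39.
Extra fixed cost: 21. Net change = 21 − 39 = -18.
(Totals: 2115 → 2097.)

Yes — net change −18 (cost falls by 18).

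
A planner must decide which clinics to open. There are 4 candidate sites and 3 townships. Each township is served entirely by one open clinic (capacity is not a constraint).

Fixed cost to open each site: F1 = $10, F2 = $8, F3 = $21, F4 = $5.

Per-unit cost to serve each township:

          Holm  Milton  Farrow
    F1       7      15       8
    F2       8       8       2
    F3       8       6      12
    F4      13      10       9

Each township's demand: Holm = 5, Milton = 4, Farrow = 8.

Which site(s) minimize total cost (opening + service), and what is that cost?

Open F2 only; minimum total cost 96.

For any fixed open set, each township goes to its cheapest open site; total = fixed + service.
{F2}: Holm→F2 8·5=40, Milton→F2 8·4=32, Farrow→F2 2·8=16. Service 88; fixed 8; total 96.
{F1, F2}: Holm→F1 7·5=35, Milton→F2 8·4=32, Farrow→F2 2·8=16. Service 83; fixed 18; total 101.
{F2, F4}: Holm→F2 8·5=40, Milton→F2 8·4=32, Farrow→F2 2·8=16. Service 88; fixed 13; total 101.
{F1, F2, F3, F4}: service 75 + fixed 44 = 119
No other subset beats 96.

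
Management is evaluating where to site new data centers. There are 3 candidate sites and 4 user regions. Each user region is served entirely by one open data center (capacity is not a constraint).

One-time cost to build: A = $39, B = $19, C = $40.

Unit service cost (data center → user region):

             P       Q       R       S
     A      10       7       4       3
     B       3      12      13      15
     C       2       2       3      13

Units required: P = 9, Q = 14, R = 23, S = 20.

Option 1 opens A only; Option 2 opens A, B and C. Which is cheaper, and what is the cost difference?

Option 2 is cheaper by 106.

Option 1: {A}: P→A 10·9=90, Q→A 7·14=98, R→A 4·23=92, S→A 3·20=60. Service 340; fixed 39; total 379.
Option 2: {A, B, C}: P→C 2·9=18, Q→C 2·14=28, R→C 3·23=69, S→A 3·20=60. Service 175; fixed 98; total 273.
Difference: |379 − 273| = 106.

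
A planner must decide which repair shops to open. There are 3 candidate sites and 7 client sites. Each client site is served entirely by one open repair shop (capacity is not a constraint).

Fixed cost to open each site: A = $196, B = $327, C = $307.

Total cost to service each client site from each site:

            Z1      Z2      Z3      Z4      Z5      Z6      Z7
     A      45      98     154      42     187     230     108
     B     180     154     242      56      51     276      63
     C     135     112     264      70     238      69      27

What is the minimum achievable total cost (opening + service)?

Minimum total cost: 1060

For any fixed open set, each client site goes to its cheapest open site; total = fixed + service.
{A}: Z1→A 45, Z2→A 98, Z3→A 154, Z4→A 42, Z5→A 187, Z6→A 230, Z7→A 108. Service 864; fixed 196; total 1060.
{A, C}: Z1→A 45, Z2→A 98, Z3→A 154, Z4→A 42, Z5→A 187, Z6→C 69, Z7→C 27. Service 622; fixed 503; total 1125.
{A, B}: service 683 + fixed 523 = 1206
{A, B, C}: Z1→A 45, Z2→A 98, Z3→A 154, Z4→A 42, Z5→B 51, Z6→C 69, Z7→C 27. Service 486; fixed 830; total 1316.
No other subset beats 1060.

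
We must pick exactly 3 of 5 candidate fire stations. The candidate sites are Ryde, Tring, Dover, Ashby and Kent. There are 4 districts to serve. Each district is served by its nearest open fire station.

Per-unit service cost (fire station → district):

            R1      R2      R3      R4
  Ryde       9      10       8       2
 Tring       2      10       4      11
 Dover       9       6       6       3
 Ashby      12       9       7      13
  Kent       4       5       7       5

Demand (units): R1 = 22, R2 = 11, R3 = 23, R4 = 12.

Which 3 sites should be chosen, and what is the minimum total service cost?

With exactly 3 open, each district uses its cheapest among the chosen.
{Ryde, Tring, Kent}: R1→Tring 2·22=44, R2→Kent 5·11=55, R3→Tring 4·23=92, R4→Ryde 2·12=24. Service cost 215.
{Ryde, Tring, Dover}: service cost 226
{Tring, Dover, Kent}: service cost 227
Among all 10 size-3 choices, {Ryde, Tring, Kent} is lowest.

Choose Ryde, Tring and Kent; total service cost 215.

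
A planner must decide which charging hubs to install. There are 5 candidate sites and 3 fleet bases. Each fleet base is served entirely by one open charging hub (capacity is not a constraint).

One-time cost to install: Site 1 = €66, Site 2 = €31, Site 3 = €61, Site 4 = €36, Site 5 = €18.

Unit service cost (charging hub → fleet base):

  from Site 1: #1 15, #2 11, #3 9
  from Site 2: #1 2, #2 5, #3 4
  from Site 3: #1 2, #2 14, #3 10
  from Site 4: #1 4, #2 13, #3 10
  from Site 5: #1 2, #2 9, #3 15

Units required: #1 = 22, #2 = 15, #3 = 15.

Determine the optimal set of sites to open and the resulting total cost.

Open Site 2 only; minimum total cost 210.

For any fixed open set, each fleet base goes to its cheapest open site; total = fixed + service.
{Site 2}: #1→Site 2 2·22=44, #2→Site 2 5·15=75, #3→Site 2 4·15=60. Service 179; fixed 31; total 210.
{Site 2, Site 5}: #1→Site 2 2·22=44, #2→Site 2 5·15=75, #3→Site 2 4·15=60. Service 179; fixed 49; total 228.
{Site 2, Site 4}: #1→Site 2 2·22=44, #2→Site 2 5·15=75, #3→Site 2 4·15=60. Service 179; fixed 67; total 246.
{Site 1, Site 2, Site 3, Site 4, Site 5}: #1→Site 2 2·22=44, #2→Site 2 5·15=75, #3→Site 2 4·15=60. Service 179; fixed 212; total 391.
No other subset beats 210.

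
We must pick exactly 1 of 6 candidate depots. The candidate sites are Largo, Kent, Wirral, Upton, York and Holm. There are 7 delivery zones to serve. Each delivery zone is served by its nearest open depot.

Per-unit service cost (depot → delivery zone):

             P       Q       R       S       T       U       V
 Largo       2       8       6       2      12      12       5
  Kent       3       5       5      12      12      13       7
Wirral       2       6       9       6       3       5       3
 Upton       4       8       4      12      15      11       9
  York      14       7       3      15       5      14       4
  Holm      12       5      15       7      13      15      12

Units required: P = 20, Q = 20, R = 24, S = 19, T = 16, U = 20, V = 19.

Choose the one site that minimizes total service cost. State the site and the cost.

With exactly 1 open, each delivery zone uses its cheapest among the chosen.
{Wirral}: P→Wirral 2·20=40, Q→Wirral 6·20=120, R→Wirral 9·24=216, S→Wirral 6·19=114, T→Wirral 3·16=48, U→Wirral 5·20=100, V→Wirral 3·19=57. Service cost 695.
{Largo}: service cost 909
{Kent}: service cost 1093
Among all 6 size-1 choices, {Wirral} is lowest.

Choose Wirral only; total service cost 695.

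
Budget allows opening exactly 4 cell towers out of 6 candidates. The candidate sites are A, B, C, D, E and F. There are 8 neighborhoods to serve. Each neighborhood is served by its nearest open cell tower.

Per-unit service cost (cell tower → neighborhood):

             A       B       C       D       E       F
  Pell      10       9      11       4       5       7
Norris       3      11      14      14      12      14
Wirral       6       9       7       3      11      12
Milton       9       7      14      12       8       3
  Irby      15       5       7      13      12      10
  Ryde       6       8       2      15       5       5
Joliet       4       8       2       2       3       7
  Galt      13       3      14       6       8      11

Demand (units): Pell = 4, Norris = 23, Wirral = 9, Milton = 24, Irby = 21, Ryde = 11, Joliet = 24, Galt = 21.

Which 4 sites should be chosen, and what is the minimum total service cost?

Choose A, B, D and F; total service cost 455.

With exactly 4 open, each neighborhood uses its cheapest among the chosen.
{A, B, D, F}: Pell→D 4·4=16, Norris→A 3·23=69, Wirral→D 3·9=27, Milton→F 3·24=72, Irby→B 5·21=105, Ryde→F 5·11=55, Joliet→D 2·24=48, Galt→B 3·21=63. Service cost 455.
{A, B, C, F}: service cost 461
{A, B, E, F}: service cost 510
Among all 15 size-4 choices, {A, B, D, F} is lowest.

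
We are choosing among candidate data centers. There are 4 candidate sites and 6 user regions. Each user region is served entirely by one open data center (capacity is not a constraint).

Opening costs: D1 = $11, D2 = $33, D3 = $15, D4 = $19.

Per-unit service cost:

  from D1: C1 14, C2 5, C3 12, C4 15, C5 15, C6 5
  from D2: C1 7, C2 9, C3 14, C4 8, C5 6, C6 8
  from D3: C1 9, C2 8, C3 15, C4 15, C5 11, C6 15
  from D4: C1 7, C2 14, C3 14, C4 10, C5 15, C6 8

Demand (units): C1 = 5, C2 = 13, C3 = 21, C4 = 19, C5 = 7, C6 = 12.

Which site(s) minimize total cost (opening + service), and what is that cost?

Open D1 and D2; minimum total cost 650.

For any fixed open set, each user region goes to its cheapest open site; total = fixed + service.
{D1, D2}: C1→D2 7·5=35, C2→D1 5·13=65, C3→D1 12·21=252, C4→D2 8·19=152, C5→D2 6·7=42, C6→D1 5·12=60. Service 606; fixed 44; total 650.
{D1, D2, D3}: C1→D2 7·5=35, C2→D1 5·13=65, C3→D1 12·21=252, C4→D2 8·19=152, C5→D2 6·7=42, C6→D1 5·12=60. Service 606; fixed 59; total 665.
{D1, D2, D4}: C1→D2 7·5=35, C2→D1 5·13=65, C3→D1 12·21=252, C4→D2 8·19=152, C5→D2 6·7=42, C6→D1 5·12=60. Service 606; fixed 63; total 669.
{D1, D2, D3, D4}: C1→D2 7·5=35, C2→D1 5·13=65, C3→D1 12·21=252, C4→D2 8·19=152, C5→D2 6·7=42, C6→D1 5·12=60. Service 606; fixed 78; total 684.
No other subset beats 650.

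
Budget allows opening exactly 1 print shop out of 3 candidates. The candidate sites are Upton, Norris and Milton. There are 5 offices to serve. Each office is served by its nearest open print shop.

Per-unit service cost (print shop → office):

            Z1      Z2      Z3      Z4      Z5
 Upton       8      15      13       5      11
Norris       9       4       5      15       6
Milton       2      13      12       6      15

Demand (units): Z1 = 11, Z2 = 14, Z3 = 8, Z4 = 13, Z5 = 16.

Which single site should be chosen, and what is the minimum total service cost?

Choose Norris only; total service cost 486.

With exactly 1 open, each office uses its cheapest among the chosen.
{Norris}: Z1→Norris 9·11=99, Z2→Norris 4·14=56, Z3→Norris 5·8=40, Z4→Norris 15·13=195, Z5→Norris 6·16=96. Service cost 486.
{Milton}: service cost 618
{Upton}: service cost 643
Among all 3 size-1 choices, {Norris} is lowest.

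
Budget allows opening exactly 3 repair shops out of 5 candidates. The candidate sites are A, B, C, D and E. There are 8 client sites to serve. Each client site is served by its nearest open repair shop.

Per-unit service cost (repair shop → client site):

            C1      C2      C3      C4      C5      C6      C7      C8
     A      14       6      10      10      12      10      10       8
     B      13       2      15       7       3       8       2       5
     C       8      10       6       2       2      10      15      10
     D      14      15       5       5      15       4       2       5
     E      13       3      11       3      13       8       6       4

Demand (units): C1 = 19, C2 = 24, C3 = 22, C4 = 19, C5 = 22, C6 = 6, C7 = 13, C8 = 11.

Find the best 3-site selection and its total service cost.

With exactly 3 open, each client site uses its cheapest among the chosen.
{B, C, D}: C1→C 8·19=152, C2→B 2·24=48, C3→D 5·22=110, C4→C 2·19=38, C5→C 2·22=44, C6→D 4·6=24, C7→B 2·13=26, C8→B 5·11=55. Service cost 497.
{C, D, E}: service cost 510
{B, C, E}: service cost 532
Among all 10 size-3 choices, {B, C, D} is lowest.

Choose B, C and D; total service cost 497.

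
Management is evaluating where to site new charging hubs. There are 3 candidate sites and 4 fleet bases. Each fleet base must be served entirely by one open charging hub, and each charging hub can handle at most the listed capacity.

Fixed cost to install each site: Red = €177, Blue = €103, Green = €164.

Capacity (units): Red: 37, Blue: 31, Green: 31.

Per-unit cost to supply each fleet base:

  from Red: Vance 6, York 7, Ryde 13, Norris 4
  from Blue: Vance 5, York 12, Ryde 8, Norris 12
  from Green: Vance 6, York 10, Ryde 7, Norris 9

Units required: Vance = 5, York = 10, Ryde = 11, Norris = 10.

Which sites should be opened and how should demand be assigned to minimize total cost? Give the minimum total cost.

Open {Red}: Vance→Red 6·5=30, York→Red 7·10=70, Ryde→Red 13·11=143, Norris→Red 4·10=40.
Loads: Red carries 36/37. Service 283; fixed 177; total 460.
Next best feasible plan costs 503.

Minimum total cost: 460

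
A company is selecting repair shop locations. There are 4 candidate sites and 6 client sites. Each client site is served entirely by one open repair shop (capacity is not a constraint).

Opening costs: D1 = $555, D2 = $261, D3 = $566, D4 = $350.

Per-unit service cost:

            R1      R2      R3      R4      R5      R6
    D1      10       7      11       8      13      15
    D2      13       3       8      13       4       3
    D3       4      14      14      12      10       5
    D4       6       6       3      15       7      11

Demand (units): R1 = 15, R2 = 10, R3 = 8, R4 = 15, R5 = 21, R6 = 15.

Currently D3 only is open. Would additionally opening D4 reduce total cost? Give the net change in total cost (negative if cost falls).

Current service cost with {D3}: 777.
Adding D4: each client site re-picks its cheapest; new service cost 546, saving 231.
Extra fixed cost: 350. Net change = 350 − 231 = 119.
(Totals: 1343 → 1462.)

No — net change +119 (cost rises by 119).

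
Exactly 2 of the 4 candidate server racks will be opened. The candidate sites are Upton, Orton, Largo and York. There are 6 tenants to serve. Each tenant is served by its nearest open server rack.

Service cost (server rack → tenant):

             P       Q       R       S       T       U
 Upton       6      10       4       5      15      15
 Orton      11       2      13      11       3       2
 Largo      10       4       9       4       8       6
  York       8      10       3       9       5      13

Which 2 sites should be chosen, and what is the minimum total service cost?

With exactly 2 open, each tenant uses its cheapest among the chosen.
{Upton, Orton}: P→Upton 6, Q→Orton 2, R→Upton 4, S→Upton 5, T→Orton 3, U→Orton 2. Service cost 22.
{Orton, York}: service cost 27
{Orton, Largo}: service cost 30
Among all 6 size-2 choices, {Upton, Orton} is lowest.

Choose Upton and Orton; total service cost 22.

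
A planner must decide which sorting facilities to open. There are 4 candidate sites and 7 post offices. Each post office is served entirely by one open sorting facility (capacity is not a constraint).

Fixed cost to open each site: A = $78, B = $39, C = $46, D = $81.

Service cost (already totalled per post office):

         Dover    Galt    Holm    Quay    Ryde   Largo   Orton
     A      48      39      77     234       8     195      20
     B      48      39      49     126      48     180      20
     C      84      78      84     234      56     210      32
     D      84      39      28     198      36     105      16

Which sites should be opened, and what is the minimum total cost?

Open B and D; minimum total cost 518.

For any fixed open set, each post office goes to its cheapest open site; total = fixed + service.
{B, D}: Dover→B 48, Galt→B 39, Holm→D 28, Quay→B 126, Ryde→D 36, Largo→D 105, Orton→D 16. Service 398; fixed 120; total 518.
{B}: service 510 + fixed 39 = 549
{B, C, D}: Dover→B 48, Galt→B 39, Holm→D 28, Quay→B 126, Ryde→D 36, Largo→D 105, Orton→D 16. Service 398; fixed 166; total 564.
{A, B, C, D}: service 370 + fixed 244 = 614
(All 15 nonempty subsets were checked; B and D is lowest.)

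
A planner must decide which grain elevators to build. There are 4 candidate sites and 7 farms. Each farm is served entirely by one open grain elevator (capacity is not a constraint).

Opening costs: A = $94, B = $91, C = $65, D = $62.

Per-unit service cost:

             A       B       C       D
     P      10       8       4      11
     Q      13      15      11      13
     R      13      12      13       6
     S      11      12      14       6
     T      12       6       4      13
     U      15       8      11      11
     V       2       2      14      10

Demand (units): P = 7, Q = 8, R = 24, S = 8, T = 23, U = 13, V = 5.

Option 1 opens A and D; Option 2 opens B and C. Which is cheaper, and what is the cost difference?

Option 2 is cheaper by 89.

Option 1: {A, D}: P→A 10·7=70, Q→A 13·8=104, R→D 6·24=144, S→D 6·8=48, T→A 12·23=276, U→D 11·13=143, V→A 2·5=10. Service 795; fixed 156; total 951.
Option 2: {B, C}: P→C 4·7=28, Q→C 11·8=88, R→B 12·24=288, S→B 12·8=96, T→C 4·23=92, U→B 8·13=104, V→B 2·5=10. Service 706; fixed 156; total 862.
Difference: |951 − 862| = 89.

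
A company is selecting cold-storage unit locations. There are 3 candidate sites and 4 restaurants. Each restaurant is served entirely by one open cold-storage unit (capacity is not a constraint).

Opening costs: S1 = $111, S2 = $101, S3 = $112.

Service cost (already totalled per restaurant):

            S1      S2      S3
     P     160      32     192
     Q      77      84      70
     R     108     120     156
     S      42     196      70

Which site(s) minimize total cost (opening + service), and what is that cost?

For any fixed open set, each restaurant goes to its cheapest open site; total = fixed + service.
{S1, S2}: P→S2 32, Q→S1 77, R→S1 108, S→S1 42. Service 259; fixed 212; total 471.
{S1}: service 387 + fixed 111 = 498
{S2, S3}: P→S2 32, Q→S3 70, R→S2 120, S→S3 70. Service 292; fixed 213; total 505.
{S1, S2, S3}: service 252 + fixed 324 = 576
No other subset beats 471.

Open S1 and S2; minimum total cost 471.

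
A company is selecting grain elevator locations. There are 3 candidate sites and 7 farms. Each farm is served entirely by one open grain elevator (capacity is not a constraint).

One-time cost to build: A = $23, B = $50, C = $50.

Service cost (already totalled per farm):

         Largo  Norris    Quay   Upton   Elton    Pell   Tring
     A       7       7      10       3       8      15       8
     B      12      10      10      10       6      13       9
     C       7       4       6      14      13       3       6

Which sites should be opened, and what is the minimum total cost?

Open A only; minimum total cost 81.

For any fixed open set, each farm goes to its cheapest open site; total = fixed + service.
{A}: Largo→A 7, Norris→A 7, Quay→A 10, Upton→A 3, Elton→A 8, Pell→A 15, Tring→A 8. Service 58; fixed 23; total 81.
{C}: service 53 + fixed 50 = 103
{A, C}: service 37 + fixed 73 = 110
{A, B, C}: service 35 + fixed 123 = 158
No other subset beats 81.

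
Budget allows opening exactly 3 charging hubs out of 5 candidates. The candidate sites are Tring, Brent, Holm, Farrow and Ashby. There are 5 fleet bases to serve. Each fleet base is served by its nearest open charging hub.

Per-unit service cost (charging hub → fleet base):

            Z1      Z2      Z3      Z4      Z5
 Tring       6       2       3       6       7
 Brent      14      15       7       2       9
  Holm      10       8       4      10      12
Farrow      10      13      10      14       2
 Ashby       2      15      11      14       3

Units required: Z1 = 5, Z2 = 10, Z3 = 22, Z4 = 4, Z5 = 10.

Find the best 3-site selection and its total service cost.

Choose Tring, Brent and Ashby; total service cost 134.

With exactly 3 open, each fleet base uses its cheapest among the chosen.
{Tring, Brent, Ashby}: Z1→Ashby 2·5=10, Z2→Tring 2·10=20, Z3→Tring 3·22=66, Z4→Brent 2·4=8, Z5→Ashby 3·10=30. Service cost 134.
{Tring, Farrow, Ashby}: service cost 140
{Tring, Brent, Farrow}: service cost 144
Among all 10 size-3 choices, {Tring, Brent, Ashby} is lowest.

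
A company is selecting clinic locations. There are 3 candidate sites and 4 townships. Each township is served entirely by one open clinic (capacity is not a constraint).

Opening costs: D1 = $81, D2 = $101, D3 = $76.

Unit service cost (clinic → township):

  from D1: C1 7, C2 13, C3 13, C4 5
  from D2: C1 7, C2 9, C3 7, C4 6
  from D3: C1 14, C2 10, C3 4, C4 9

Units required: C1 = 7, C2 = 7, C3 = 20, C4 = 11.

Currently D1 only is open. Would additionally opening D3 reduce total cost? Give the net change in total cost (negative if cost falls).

Current service cost with {D1}: 455.
Adding D3: each township re-picks its cheapest; new service cost 254, saving 201.
Extra fixed cost: 76. Net change = 76 − 201 = -125.
(Totals: 536 → 411.)

Yes — net change −125 (cost falls by 125).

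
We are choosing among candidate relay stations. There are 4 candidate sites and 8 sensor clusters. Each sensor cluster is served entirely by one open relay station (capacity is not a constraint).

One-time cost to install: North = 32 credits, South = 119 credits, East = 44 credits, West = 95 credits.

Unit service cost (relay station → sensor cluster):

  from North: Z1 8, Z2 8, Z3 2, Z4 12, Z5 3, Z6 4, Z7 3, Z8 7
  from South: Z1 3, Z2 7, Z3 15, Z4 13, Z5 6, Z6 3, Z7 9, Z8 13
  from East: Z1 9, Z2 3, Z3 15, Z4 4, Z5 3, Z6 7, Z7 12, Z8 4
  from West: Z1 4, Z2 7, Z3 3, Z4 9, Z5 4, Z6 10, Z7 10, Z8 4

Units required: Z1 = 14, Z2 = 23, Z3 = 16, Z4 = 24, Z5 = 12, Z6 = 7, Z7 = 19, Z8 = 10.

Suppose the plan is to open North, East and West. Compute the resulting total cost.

Total cost: 585

Each sensor cluster is assigned to its cheapest site among the open ones.
{North, East, West}: Z1→West 4·14=56, Z2→East 3·23=69, Z3→North 2·16=32, Z4→East 4·24=96, Z5→North 3·12=36, Z6→North 4·7=28, Z7→North 3·19=57, Z8→East 4·10=40. Service 414; fixed 171; total 585.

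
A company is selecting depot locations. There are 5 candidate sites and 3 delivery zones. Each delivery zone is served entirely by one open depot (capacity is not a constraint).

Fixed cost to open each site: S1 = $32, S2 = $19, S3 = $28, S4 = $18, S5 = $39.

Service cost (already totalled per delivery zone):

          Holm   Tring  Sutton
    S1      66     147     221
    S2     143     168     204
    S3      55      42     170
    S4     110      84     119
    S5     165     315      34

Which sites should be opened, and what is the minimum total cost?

For any fixed open set, each delivery zone goes to its cheapest open site; total = fixed + service.
{S3, S5}: Holm→S3 55, Tring→S3 42, Sutton→S5 34. Service 131; fixed 67; total 198.
{S3, S4, S5}: service 131 + fixed 85 = 216
{S2, S3, S5}: Holm→S3 55, Tring→S3 42, Sutton→S5 34. Service 131; fixed 86; total 217.
{S1, S2, S3, S4, S5}: service 131 + fixed 136 = 267
No other subset beats 198.

Open S3 and S5; minimum total cost 198.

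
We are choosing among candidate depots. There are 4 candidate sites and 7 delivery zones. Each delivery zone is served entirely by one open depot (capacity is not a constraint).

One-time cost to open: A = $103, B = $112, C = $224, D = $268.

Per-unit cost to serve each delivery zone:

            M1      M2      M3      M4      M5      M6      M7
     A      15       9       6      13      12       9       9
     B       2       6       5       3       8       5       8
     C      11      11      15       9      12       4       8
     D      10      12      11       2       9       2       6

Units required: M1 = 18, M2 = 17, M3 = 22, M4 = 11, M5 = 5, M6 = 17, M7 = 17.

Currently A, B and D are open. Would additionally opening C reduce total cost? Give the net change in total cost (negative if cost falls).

Current service cost with {A, B, D}: 446.
Adding C: each delivery zone re-picks its cheapest; new service cost 446, saving 0.
Extra fixed cost: 224. Net change = 224 − 0 = 224.
(Totals: 929 → 1153.)

No — net change +224 (cost rises by 224).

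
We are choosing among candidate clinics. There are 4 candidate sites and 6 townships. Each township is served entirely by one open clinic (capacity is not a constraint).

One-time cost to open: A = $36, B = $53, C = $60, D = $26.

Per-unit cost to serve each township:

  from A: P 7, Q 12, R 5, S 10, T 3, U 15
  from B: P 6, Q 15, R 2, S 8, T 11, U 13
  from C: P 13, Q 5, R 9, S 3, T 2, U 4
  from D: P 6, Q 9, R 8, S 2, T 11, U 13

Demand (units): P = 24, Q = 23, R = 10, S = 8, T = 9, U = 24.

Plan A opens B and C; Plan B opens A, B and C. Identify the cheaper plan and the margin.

Plan A is cheaper by 36.

Plan A: {B, C}: P→B 6·24=144, Q→C 5·23=115, R→B 2·10=20, S→C 3·8=24, T→C 2·9=18, U→C 4·24=96. Service 417; fixed 113; total 530.
Plan B: {A, B, C}: P→B 6·24=144, Q→C 5·23=115, R→B 2·10=20, S→C 3·8=24, T→C 2·9=18, U→C 4·24=96. Service 417; fixed 149; total 566.
Difference: |530 − 566| = 36.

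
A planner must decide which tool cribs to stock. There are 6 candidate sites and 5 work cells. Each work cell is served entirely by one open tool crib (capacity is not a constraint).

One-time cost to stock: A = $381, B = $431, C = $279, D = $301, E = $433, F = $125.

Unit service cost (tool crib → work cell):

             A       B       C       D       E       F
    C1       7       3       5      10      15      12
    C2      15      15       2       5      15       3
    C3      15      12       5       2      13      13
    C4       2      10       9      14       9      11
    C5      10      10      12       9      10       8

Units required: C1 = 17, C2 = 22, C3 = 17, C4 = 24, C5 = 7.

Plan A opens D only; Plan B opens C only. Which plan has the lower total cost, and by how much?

Plan A: {D}: C1→D 10·17=170, C2→D 5·22=110, C3→D 2·17=34, C4→D 14·24=336, C5→D 9·7=63. Service 713; fixed 301; total 1014.
Plan B: {C}: C1→C 5·17=85, C2→C 2·22=44, C3→C 5·17=85, C4→C 9·24=216, C5→C 12·7=84. Service 514; fixed 279; total 793.
Difference: |1014 − 793| = 221.

Plan B is cheaper by 221.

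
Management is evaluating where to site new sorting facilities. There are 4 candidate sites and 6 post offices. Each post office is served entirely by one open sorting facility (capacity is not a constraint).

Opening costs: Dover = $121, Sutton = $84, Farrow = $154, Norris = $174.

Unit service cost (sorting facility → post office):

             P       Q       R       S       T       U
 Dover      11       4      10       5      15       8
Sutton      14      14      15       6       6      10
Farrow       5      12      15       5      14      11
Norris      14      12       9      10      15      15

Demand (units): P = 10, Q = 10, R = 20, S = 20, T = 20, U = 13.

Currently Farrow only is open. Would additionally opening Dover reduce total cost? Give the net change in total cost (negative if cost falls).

Current service cost with {Farrow}: 993.
Adding Dover: each post office re-picks its cheapest; new service cost 774, saving 219.
Extra fixed cost: 121. Net change = 121 − 219 = -98.
(Totals: 1147 → 1049.)

Yes — net change −98 (cost falls by 98).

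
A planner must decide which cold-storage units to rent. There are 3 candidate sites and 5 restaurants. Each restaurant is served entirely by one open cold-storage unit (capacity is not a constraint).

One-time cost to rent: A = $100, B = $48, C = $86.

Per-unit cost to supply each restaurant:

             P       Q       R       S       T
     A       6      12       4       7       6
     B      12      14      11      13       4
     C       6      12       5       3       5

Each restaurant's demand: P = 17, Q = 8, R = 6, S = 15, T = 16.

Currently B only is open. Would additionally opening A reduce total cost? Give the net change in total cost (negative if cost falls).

Yes — net change −150 (cost falls by 150).

Current service cost with {B}: 641.
Adding A: each restaurant re-picks its cheapest; new service cost 391, saving 250.
Extra fixed cost: 100. Net change = 100 − 250 = -150.
(Totals: 689 → 539.)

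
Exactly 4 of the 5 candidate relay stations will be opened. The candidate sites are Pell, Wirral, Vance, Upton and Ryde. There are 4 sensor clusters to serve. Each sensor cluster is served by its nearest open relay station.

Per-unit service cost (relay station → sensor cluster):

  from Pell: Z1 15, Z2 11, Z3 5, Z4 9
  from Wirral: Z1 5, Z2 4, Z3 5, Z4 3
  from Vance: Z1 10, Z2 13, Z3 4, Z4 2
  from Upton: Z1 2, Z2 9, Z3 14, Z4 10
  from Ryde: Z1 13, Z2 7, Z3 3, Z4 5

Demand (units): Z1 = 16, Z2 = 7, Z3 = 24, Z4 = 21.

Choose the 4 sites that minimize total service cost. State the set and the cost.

Choose Wirral, Vance, Upton and Ryde; total service cost 174.

With exactly 4 open, each sensor cluster uses its cheapest among the chosen.
{Wirral, Vance, Upton, Ryde}: Z1→Upton 2·16=32, Z2→Wirral 4·7=28, Z3→Ryde 3·24=72, Z4→Vance 2·21=42. Service cost 174.
{Pell, Wirral, Upton, Ryde}: service cost 195
{Pell, Vance, Upton, Ryde}: service cost 195
Among all 5 size-4 choices, {Wirral, Vance, Upton, Ryde} is lowest.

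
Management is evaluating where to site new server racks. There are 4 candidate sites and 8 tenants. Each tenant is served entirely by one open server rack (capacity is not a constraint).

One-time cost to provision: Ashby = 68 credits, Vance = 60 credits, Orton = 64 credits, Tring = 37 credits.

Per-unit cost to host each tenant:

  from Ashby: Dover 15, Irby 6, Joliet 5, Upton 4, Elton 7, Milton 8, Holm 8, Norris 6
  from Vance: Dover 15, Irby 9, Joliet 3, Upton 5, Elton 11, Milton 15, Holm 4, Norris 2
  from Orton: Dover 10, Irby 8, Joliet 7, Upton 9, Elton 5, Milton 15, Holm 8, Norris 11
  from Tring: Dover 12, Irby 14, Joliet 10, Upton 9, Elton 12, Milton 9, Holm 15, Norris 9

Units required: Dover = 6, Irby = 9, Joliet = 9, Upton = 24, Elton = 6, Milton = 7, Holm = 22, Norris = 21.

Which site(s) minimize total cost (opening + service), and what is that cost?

Open Ashby and Vance; minimum total cost 623.

For any fixed open set, each tenant goes to its cheapest open site; total = fixed + service.
{Ashby, Vance}: Dover→Ashby 15·6=90, Irby→Ashby 6·9=54, Joliet→Vance 3·9=27, Upton→Ashby 4·24=96, Elton→Ashby 7·6=42, Milton→Ashby 8·7=56, Holm→Vance 4·22=88, Norris→Vance 2·21=42. Service 495; fixed 128; total 623.
{Ashby, Vance, Tring}: service 477 + fixed 165 = 642
{Ashby, Vance, Orton}: service 453 + fixed 192 = 645
{Ashby, Vance, Orton, Tring}: service 453 + fixed 229 = 682
No other subset beats 623.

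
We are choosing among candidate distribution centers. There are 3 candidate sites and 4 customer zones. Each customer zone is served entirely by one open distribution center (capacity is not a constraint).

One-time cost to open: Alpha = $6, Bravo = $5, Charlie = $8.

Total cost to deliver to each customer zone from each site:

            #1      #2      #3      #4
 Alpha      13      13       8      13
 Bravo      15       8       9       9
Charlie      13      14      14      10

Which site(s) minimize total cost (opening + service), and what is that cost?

Open Bravo only; minimum total cost 46.

For any fixed open set, each customer zone goes to its cheapest open site; total = fixed + service.
{Bravo}: #1→Bravo 15, #2→Bravo 8, #3→Bravo 9, #4→Bravo 9. Service 41; fixed 5; total 46.
{Alpha, Bravo}: #1→Alpha 13, #2→Bravo 8, #3→Alpha 8, #4→Bravo 9. Service 38; fixed 11; total 49.
{Bravo, Charlie}: service 39 + fixed 13 = 52
{Alpha, Bravo, Charlie}: service 38 + fixed 19 = 57
No other subset beats 46.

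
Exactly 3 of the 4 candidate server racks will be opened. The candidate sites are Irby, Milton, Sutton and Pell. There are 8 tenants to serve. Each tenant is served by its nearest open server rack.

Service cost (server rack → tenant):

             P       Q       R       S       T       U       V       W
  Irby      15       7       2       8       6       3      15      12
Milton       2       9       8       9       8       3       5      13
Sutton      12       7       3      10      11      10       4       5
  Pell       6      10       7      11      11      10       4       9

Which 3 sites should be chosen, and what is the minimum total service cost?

Choose Irby, Milton and Sutton; total service cost 37.

With exactly 3 open, each tenant uses its cheapest among the chosen.
{Irby, Milton, Sutton}: P→Milton 2, Q→Irby 7, R→Irby 2, S→Irby 8, T→Irby 6, U→Irby 3, V→Sutton 4, W→Sutton 5. Service cost 37.
{Irby, Milton, Pell}: service cost 41
{Irby, Sutton, Pell}: service cost 41
Among all 4 size-3 choices, {Irby, Milton, Sutton} is lowest.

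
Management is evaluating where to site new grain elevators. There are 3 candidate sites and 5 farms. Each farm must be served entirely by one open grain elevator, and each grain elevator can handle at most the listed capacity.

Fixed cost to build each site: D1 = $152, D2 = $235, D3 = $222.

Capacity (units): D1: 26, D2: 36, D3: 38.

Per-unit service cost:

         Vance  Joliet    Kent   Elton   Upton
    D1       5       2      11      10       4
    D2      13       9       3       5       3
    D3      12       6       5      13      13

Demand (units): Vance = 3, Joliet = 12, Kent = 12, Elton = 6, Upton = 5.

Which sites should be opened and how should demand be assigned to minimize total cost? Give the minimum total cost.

Minimum total cost: 507

Open {D1, D2}: Vance→D1 5·3=15, Joliet→D1 2·12=24, Kent→D2 3·12=36, Elton→D2 5·6=30, Upton→D2 3·5=15.
Loads: D1 carries 15/26, D2 carries 23/36. Service 120; fixed 387; total 507.
Next best feasible plan costs 512.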